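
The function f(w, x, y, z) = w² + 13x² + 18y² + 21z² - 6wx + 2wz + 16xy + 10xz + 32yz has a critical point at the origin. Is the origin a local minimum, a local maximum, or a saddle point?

local minimum

The Hessian at the origin is H = [[2, -6, 0, 2], [-6, 26, 16, 10], [0, 16, 36, 32], [2, 10, 32, 42]].
An LDLᵀ factorisation of H has diagonal entries 2, 8, 4, 8.
So there are 4 positive pivots.
H is positive definite, so the origin is a strict local minimum.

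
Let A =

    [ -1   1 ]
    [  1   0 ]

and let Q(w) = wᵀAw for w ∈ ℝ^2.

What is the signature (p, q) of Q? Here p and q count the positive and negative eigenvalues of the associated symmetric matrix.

Congruent diagonalization of A (simultaneous row and column reduction) yields pivots -1, 1.
So there are 1 positive, 1 negative pivots.

(1, 1)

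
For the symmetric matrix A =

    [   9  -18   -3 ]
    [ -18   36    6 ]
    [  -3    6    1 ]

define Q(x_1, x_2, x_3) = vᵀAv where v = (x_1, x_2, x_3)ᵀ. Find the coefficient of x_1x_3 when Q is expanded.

The coefficient of x_1x_3 is A[1,3] + A[3,1] = 2·(-3) = -6.

-6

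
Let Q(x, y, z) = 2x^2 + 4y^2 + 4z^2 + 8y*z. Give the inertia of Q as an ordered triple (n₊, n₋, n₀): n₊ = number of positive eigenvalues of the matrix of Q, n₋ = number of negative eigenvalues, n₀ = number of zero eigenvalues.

(2, 0, 1)

The associated matrix is A = [[2, 0, 0], [0, 4, 4], [0, 4, 4]].
Symmetric row and column elimination reduces A to a congruent diagonal form with pivots 2, 4, 0.
Counting signs: 2 positive, 1 zero.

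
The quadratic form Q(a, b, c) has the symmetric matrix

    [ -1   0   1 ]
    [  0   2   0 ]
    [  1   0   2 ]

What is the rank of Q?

3

Applying the same elementary operations to the rows and columns of A produces a congruent diagonal matrix with entries -1, 2, 3.
So there are 2 positive, 1 negative pivots.
The rank is the number of nonzero pivots: 3.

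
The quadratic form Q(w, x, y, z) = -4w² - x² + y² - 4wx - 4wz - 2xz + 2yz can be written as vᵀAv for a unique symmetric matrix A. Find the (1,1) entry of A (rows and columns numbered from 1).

The coefficient of w² in Q is -4, and that is exactly A[1,1].

-4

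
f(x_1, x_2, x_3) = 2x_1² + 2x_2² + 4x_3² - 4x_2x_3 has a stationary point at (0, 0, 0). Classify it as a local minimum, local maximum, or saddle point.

The Hessian at the origin is H = [[4, 0, 0], [0, 4, -4], [0, -4, 8]].
Applying the same elementary operations to the rows and columns of H produces a congruent diagonal matrix with entries 4, 4, 4.
Counting signs: 3 positive.
H is positive definite, so the origin is a strict local minimum.

local minimum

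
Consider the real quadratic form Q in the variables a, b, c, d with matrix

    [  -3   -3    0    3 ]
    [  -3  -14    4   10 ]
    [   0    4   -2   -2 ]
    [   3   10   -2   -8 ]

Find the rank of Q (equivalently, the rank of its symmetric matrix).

3

Applying the same elementary operations to the rows and columns of A produces a congruent diagonal matrix with entries -3, -11, -6/11, 0.
Counting signs: 3 negative, 1 zero.
The rank is the number of nonzero pivots: 3.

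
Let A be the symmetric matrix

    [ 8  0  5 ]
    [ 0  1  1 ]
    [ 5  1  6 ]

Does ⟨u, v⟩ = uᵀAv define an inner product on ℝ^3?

Leading principal minors: Δ_1 = 8, Δ_2 = 8, Δ_3 = 15.
All leading principal minors are positive, so by Sylvester's criterion Q is positive definite.
⟨·,·⟩ is an inner product exactly when A is positive definite.

yes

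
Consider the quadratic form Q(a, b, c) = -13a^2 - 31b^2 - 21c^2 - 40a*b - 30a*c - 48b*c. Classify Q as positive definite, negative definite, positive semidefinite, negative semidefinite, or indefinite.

negative semidefinite

The symmetric matrix is A = [[-13, -20, -15], [-20, -31, -24], [-15, -24, -21]].
Congruent diagonalization of A (simultaneous row and column reduction) yields pivots -13, -3/13, 0.
Counting signs: 2 negative, 1 zero.
Hence Q is negative semidefinite.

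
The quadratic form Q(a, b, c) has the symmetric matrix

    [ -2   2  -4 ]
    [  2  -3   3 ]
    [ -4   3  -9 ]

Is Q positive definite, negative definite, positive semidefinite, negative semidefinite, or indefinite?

Congruent diagonalization of A (simultaneous row and column reduction) yields pivots -2, -1, 0.
So there are 2 negative, 1 zero pivots.
Hence Q is negative semidefinite.

negative semidefinite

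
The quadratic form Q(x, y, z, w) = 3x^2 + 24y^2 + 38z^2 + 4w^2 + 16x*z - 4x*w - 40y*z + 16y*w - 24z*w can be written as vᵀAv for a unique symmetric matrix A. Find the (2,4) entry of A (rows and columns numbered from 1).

8

The coefficient of y·w in Q is 16. For a symmetric A this equals A[2,4] + A[4,2] = 2·A[2,4].
So A[2,4] = 16/2 = 8.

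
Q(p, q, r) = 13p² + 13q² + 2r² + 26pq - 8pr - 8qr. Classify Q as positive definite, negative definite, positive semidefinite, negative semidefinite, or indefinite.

positive semidefinite

The associated matrix is A = [[13, 13, -4], [13, 13, -4], [-4, -4, 2]].
Symmetric row and column elimination reduces A to a congruent diagonal form with pivots 13, 0, 10/13.
So there are 2 positive, 1 zero pivots.
Hence Q is positive semidefinite.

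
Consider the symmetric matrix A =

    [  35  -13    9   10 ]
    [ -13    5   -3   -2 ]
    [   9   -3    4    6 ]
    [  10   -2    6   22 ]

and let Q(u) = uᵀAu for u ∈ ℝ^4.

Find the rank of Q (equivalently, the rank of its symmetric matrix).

4

An LDLᵀ factorisation of A has diagonal entries 35, 6/35, 1, 2.
Counting signs: 4 positive.
The rank is the number of nonzero pivots: 4.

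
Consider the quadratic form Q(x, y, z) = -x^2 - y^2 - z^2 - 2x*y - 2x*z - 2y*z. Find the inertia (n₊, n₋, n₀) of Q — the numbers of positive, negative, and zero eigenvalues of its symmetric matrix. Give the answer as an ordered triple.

(0, 1, 2)

The symmetric matrix is A = [[-1, -1, -1], [-1, -1, -1], [-1, -1, -1]].
Row-reducing A symmetrically gives the diagonal entries -1, 0, 0.
That gives 1 negative, 2 zero pivots.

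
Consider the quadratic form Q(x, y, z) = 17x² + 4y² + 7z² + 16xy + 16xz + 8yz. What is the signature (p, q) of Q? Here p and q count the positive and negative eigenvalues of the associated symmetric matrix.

(3, 0)

The symmetric matrix is A = [[17, 8, 8], [8, 4, 4], [8, 4, 7]].
Symmetric row and column elimination reduces A to a congruent diagonal form with pivots 17, 4/17, 3.
That gives 3 positive pivots.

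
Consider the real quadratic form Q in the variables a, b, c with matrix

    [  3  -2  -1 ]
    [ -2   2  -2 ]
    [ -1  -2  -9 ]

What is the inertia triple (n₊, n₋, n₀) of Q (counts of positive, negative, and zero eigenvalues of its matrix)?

Symmetric row and column elimination reduces A to a congruent diagonal form with pivots 3, 2/3, -20.
Counting signs: 2 positive, 1 negative.

(2, 1, 0)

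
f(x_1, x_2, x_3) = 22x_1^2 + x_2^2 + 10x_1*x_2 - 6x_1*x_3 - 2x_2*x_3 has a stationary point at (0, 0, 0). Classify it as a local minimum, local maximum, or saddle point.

The Hessian at the origin is H = [[44, 10, -6], [10, 2, -2], [-6, -2, 0]].
An LDLᵀ factorisation of H has diagonal entries 44, -3/11, 2/3.
That gives 2 positive, 1 negative pivots.
H is indefinite, so the origin is a saddle point.

saddle point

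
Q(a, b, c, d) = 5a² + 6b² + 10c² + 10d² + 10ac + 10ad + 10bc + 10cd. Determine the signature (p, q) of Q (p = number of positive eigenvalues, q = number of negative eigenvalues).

(4, 0)

Write A = [[5, 0, 5, 5], [0, 6, 5, 0], [5, 5, 10, 5], [5, 0, 5, 10]].
Congruent diagonalization of A (simultaneous row and column reduction) yields pivots 5, 6, 5/6, 5.
That gives 4 positive pivots.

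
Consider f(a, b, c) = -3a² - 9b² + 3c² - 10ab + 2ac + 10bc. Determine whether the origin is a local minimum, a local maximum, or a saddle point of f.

The Hessian at the origin is H = [[-6, -10, 2], [-10, -18, 10], [2, 10, 6]].
An LDLᵀ factorisation of H has diagonal entries -6, -4/3, 40.
That gives 1 positive, 2 negative pivots.
H is indefinite, so the origin is a saddle point.

saddle point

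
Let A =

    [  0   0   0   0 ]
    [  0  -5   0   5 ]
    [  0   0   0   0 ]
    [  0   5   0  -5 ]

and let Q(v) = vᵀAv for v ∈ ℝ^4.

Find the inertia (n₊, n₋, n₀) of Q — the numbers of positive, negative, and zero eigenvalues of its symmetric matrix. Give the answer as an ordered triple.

(0, 1, 3)

Congruent diagonalization of A (simultaneous row and column reduction) yields pivots 0, -5, 0, 0.
Counting signs: 1 negative, 3 zero.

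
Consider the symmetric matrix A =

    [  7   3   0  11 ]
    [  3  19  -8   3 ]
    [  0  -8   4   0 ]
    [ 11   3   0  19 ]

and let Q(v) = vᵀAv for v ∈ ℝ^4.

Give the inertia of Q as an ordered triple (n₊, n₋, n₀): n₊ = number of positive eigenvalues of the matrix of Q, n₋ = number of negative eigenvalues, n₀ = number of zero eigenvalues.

Row-reducing A symmetrically gives the diagonal entries 7, 124/7, 12/31, 0.
That gives 3 positive, 1 zero pivots.

(3, 0, 1)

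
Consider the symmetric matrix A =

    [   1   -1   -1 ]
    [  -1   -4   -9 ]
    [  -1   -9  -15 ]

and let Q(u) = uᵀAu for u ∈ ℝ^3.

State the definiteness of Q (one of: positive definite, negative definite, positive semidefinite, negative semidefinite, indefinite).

Symmetric row and column elimination reduces A to a congruent diagonal form with pivots 1, -5, 4.
Counting signs: 2 positive, 1 negative.
Hence Q is indefinite.

indefinite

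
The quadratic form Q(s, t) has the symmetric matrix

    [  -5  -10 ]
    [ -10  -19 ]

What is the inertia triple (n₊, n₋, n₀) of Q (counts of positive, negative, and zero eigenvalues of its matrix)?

(1, 1, 0)

An LDLᵀ factorisation of A has diagonal entries -5, 1.
Counting signs: 1 positive, 1 negative.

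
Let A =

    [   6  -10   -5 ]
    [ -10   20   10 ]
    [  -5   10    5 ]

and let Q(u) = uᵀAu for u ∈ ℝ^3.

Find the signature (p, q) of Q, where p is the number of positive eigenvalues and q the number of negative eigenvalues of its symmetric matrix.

(2, 0)

Row-reducing A symmetrically gives the diagonal entries 6, 10/3, 0.
That gives 2 positive, 1 zero pivots.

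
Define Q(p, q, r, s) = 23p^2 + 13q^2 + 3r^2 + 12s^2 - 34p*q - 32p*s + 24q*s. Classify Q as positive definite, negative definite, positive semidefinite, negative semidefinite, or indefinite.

positive definite

The symmetric matrix of Q is A = [[23, -17, 0, -16], [-17, 13, 0, 12], [0, 0, 3, 0], [-16, 12, 0, 12]].
Leading principal minors: Δ_1 = 23, Δ_2 = 10, Δ_3 = 30, Δ_4 = 24.
All leading principal minors are positive, so by Sylvester's criterion Q is positive definite.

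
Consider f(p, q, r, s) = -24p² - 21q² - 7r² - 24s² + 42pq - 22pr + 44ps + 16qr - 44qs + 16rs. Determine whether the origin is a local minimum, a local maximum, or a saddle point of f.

The Hessian at the origin is H = [[-48, 42, -22, 44], [42, -42, 16, -44], [-22, 16, -14, 16], [44, -44, 16, -48]].
Symmetric row and column elimination reduces H to a congruent diagonal form with pivots -48, -21/4, -40/21, -8/5.
That gives 4 negative pivots.
H is negative definite, so the origin is a strict local maximum.

local maximum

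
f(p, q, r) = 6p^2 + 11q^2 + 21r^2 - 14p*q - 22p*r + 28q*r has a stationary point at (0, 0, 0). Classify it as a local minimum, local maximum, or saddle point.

local minimum

The Hessian at the origin is H = [[12, -14, -22], [-14, 22, 28], [-22, 28, 42]].
Symmetric row and column elimination reduces H to a congruent diagonal form with pivots 12, 17/3, 12/17.
Counting signs: 3 positive.
H is positive definite, so the origin is a strict local minimum.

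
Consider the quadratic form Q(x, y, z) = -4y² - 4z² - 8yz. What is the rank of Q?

1

Write A = [[0, 0, 0], [0, -4, -4], [0, -4, -4]].
Symmetric row and column elimination reduces A to a congruent diagonal form with pivots 0, -4, 0.
Counting signs: 1 negative, 2 zero.
The rank is the number of nonzero pivots: 1.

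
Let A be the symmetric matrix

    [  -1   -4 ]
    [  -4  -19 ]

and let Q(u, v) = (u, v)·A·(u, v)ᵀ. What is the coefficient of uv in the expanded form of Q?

The coefficient of uv is A[1,2] + A[2,1] = 2·(-4) = -8.

-8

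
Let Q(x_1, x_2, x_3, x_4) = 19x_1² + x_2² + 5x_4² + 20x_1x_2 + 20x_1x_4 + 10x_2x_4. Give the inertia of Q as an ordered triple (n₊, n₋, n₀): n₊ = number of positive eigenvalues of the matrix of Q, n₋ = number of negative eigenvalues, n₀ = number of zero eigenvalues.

(1, 2, 1)

Write A = [[19, 10, 0, 10], [10, 1, 0, 5], [0, 0, 0, 0], [10, 5, 0, 5]].
Applying the same elementary operations to the rows and columns of A produces a congruent diagonal matrix with entries 19, -81/19, 0, -20/81.
Counting signs: 1 positive, 2 negative, 1 zero.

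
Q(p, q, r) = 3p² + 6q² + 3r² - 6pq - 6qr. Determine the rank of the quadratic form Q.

2

Write A = [[3, -3, 0], [-3, 6, -3], [0, -3, 3]].
Applying the same elementary operations to the rows and columns of A produces a congruent diagonal matrix with entries 3, 3, 0.
Counting signs: 2 positive, 1 zero.
The rank is the number of nonzero pivots: 2.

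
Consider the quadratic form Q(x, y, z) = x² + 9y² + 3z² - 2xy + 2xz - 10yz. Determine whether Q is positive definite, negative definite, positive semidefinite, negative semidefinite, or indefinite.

positive semidefinite

Write A = [[1, -1, 1], [-1, 9, -5], [1, -5, 3]].
Applying the same elementary operations to the rows and columns of A produces a congruent diagonal matrix with entries 1, 8, 0.
Counting signs: 2 positive, 1 zero.
Hence Q is positive semidefinite.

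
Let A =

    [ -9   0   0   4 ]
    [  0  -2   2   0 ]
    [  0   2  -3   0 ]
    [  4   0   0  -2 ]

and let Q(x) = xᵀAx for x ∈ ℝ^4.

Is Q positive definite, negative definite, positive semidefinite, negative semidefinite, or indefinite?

negative definite

Row-reducing A symmetrically gives the diagonal entries -9, -2, -1, -2/9.
Counting signs: 4 negative.
Hence Q is negative definite.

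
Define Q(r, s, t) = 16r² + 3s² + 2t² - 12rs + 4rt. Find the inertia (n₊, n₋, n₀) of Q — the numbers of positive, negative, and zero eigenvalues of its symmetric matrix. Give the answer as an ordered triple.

(3, 0, 0)

Write A = [[16, -6, 2], [-6, 3, 0], [2, 0, 2]].
Symmetric row and column elimination reduces A to a congruent diagonal form with pivots 16, 3/4, 1.
Counting signs: 3 positive.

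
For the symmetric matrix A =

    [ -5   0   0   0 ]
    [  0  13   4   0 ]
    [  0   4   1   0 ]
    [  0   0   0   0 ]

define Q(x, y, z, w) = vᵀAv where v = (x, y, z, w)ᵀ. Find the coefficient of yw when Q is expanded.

0

The coefficient of yw is A[2,4] + A[4,2] = 2·0 = 0.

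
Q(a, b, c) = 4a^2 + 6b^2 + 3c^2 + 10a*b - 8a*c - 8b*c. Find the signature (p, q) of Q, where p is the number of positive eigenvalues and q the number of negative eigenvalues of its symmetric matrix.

(2, 1)

Write A = [[4, 5, -4], [5, 6, -4], [-4, -4, 3]].
Applying the same elementary operations to the rows and columns of A produces a congruent diagonal matrix with entries 4, -1/4, 3.
So there are 2 positive, 1 negative pivots.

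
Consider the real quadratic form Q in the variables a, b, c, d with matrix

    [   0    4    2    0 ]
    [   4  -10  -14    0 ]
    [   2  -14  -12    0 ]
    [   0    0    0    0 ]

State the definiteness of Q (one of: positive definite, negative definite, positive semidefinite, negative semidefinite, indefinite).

A is congruent to a diagonal matrix with 1 positive, 2 negative and 1 zero entries, so Q is indefinite.

indefinite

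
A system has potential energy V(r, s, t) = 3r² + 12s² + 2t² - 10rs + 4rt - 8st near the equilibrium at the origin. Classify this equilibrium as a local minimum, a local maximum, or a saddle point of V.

local minimum

The Hessian at the origin is H = [[6, -10, 4], [-10, 24, -8], [4, -8, 4]].
Congruent diagonalization of H (simultaneous row and column reduction) yields pivots 6, 22/3, 12/11.
Counting signs: 3 positive.
H is positive definite, so the origin is a strict local minimum.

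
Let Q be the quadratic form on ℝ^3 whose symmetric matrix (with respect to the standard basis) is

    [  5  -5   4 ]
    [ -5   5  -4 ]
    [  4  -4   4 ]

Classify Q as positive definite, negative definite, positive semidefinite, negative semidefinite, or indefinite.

Congruent diagonalization of A (simultaneous row and column reduction) yields pivots 5, 0, 4/5.
Counting signs: 2 positive, 1 zero.
Hence Q is positive semidefinite.

positive semidefinite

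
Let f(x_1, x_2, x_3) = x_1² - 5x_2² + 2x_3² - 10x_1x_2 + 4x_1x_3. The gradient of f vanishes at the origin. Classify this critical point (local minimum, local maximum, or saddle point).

The Hessian at the origin is H = [[2, -10, 4], [-10, -10, 0], [4, 0, 4]].
An LDLᵀ factorisation of H has diagonal entries 2, -60, 8/3.
Counting signs: 2 positive, 1 negative.
H is indefinite, so the origin is a saddle point.

saddle point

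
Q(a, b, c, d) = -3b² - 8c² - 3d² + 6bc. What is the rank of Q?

3

The associated matrix is A = [[0, 0, 0, 0], [0, -3, 3, 0], [0, 3, -8, 0], [0, 0, 0, -3]].
Congruent diagonalization of A (simultaneous row and column reduction) yields pivots 0, -3, -5, -3.
That gives 3 negative, 1 zero pivots.
The rank is the number of nonzero pivots: 3.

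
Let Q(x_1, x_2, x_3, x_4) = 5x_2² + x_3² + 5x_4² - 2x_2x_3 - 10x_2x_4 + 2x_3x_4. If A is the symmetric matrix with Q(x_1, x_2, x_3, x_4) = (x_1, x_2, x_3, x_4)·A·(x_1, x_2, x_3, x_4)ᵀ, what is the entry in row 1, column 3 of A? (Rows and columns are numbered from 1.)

The coefficient of x_1·x_3 in Q is 0. For a symmetric A this equals A[1,3] + A[3,1] = 2·A[1,3].
So A[1,3] = 0/2 = 0.

0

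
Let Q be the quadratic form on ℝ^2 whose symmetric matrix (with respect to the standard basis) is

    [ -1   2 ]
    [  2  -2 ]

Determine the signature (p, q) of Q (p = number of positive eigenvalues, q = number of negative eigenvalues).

(1, 1)

Congruent diagonalization of A (simultaneous row and column reduction) yields pivots -1, 2.
So there are 1 positive, 1 negative pivots.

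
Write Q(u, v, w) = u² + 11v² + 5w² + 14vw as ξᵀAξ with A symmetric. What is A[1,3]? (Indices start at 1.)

The coefficient of u·w in Q is 0. For a symmetric A this equals A[1,3] + A[3,1] = 2·A[1,3].
So A[1,3] = 0/2 = 0.

0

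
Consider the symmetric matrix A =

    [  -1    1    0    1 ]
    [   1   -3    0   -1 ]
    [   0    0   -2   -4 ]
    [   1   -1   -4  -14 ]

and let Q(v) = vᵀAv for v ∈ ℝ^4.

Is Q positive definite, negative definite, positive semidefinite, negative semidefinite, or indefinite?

negative definite

Congruent diagonalization of A (simultaneous row and column reduction) yields pivots -1, -2, -2, -5.
Counting signs: 4 negative.
Hence Q is negative definite.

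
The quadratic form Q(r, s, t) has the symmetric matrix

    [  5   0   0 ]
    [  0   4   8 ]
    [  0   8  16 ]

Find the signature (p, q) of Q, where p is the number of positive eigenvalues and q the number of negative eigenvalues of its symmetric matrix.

Congruent diagonalization of A (simultaneous row and column reduction) yields pivots 5, 4, 0.
Counting signs: 2 positive, 1 zero.

(2, 0)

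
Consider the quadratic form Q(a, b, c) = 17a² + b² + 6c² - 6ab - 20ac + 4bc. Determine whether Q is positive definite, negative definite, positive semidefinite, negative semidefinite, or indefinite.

positive semidefinite

Write A = [[17, -3, -10], [-3, 1, 2], [-10, 2, 6]].
Congruent diagonalization of A (simultaneous row and column reduction) yields pivots 17, 8/17, 0.
That gives 2 positive, 1 zero pivots.
Hence Q is positive semidefinite.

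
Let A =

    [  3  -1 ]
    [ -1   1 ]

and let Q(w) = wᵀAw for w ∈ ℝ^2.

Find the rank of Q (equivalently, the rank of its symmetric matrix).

Symmetric row and column elimination reduces A to a congruent diagonal form with pivots 3, 2/3.
That gives 2 positive pivots.
The rank is the number of nonzero pivots: 2.

2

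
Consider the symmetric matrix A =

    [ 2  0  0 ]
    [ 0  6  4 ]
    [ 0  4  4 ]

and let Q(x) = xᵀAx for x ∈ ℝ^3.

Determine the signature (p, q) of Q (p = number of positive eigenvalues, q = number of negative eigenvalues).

An LDLᵀ factorisation of A has diagonal entries 2, 6, 4/3.
So there are 3 positive pivots.

(3, 0)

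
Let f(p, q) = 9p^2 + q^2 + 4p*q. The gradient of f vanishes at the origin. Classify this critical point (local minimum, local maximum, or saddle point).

local minimum

The Hessian at the origin is H = [[18, 4], [4, 2]].
det H = 18·2 − (4)² = 20 > 0 and H[1,1] = 18 > 0, so H is positive definite.
Therefore the origin is a local minimum.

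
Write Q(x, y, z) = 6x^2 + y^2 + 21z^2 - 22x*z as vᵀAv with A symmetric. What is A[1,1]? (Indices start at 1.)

6

The coefficient of x^2 in Q is 6, and that is exactly A[1,1].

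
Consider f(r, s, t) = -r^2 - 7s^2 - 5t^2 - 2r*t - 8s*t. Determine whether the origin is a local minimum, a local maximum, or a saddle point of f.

The Hessian at the origin is H = [[-2, 0, -2], [0, -14, -8], [-2, -8, -10]].
An LDLᵀ factorisation of H has diagonal entries -2, -14, -24/7.
That gives 3 negative pivots.
H is negative definite, so the origin is a strict local maximum.

local maximum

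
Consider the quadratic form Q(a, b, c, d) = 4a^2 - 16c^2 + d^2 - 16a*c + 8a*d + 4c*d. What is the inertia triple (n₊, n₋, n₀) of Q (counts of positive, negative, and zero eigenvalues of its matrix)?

(2, 1, 1)

The symmetric matrix is A = [[4, 0, -8, 4], [0, 0, 0, 0], [-8, 0, -16, 2], [4, 0, 2, 1]].
Symmetric row and column elimination reduces A to a congruent diagonal form with pivots 4, 0, -32, 1/8.
So there are 2 positive, 1 negative, 1 zero pivots.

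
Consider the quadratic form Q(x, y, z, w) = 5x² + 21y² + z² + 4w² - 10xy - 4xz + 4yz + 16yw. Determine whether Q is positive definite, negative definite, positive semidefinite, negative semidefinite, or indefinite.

The symmetric matrix is A = [[5, -5, -2, 0], [-5, 21, 2, 8], [-2, 2, 1, 0], [0, 8, 0, 4]].
Symmetric row and column elimination reduces A to a congruent diagonal form with pivots 5, 16, 1/5, 0.
So there are 3 positive, 1 zero pivots.
Hence Q is positive semidefinite.

positive semidefinite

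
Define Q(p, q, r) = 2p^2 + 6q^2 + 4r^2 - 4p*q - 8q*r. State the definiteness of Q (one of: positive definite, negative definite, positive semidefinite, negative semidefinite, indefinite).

positive semidefinite

The symmetric matrix is A = [[2, -2, 0], [-2, 6, -4], [0, -4, 4]].
Applying the same elementary operations to the rows and columns of A produces a congruent diagonal matrix with entries 2, 4, 0.
So there are 2 positive, 1 zero pivots.
Hence Q is positive semidefinite.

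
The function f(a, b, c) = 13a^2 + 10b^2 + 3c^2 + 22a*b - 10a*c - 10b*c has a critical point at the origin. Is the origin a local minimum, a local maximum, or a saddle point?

local minimum

The Hessian at the origin is H = [[26, 22, -10], [22, 20, -10], [-10, -10, 6]].
Row-reducing H symmetrically gives the diagonal entries 26, 18/13, 4/9.
That gives 3 positive pivots.
H is positive definite, so the origin is a strict local minimum.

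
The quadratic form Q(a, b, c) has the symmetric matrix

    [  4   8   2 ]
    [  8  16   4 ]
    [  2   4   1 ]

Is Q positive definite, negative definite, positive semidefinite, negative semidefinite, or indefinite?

Applying the same elementary operations to the rows and columns of A produces a congruent diagonal matrix with entries 4, 0, 0.
So there are 1 positive, 2 zero pivots.
Hence Q is positive semidefinite.

positive semidefinite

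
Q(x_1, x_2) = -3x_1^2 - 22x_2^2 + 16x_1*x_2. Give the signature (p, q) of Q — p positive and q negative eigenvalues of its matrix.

Write A = [[-3, 8], [8, -22]].
An LDLᵀ factorisation of A has diagonal entries -3, -2/3.
So there are 2 negative pivots.

(0, 2)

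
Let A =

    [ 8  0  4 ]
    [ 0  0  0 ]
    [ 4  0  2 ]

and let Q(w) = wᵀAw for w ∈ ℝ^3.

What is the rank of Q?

Symmetric row and column elimination reduces A to a congruent diagonal form with pivots 8, 0, 0.
That gives 1 positive, 2 zero pivots.
The rank is the number of nonzero pivots: 1.

1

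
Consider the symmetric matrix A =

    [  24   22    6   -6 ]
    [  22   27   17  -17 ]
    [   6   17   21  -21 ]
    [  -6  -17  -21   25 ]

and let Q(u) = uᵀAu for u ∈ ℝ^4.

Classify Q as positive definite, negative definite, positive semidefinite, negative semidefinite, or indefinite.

Leading principal minors: Δ_1 = 24, Δ_2 = 164, Δ_3 = 24, Δ_4 = 96.
All leading principal minors are positive, so by Sylvester's criterion Q is positive definite.

positive definite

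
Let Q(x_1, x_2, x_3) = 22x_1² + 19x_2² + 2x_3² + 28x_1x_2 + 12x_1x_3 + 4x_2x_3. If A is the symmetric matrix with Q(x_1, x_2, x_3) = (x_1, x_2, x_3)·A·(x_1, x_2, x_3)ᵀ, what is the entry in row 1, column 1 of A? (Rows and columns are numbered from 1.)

22

The coefficient of x_1² in Q is 22, and that is exactly A[1,1].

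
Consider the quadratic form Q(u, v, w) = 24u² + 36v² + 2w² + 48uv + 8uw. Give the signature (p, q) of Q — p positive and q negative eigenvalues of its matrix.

The associated matrix is A = [[24, 24, 4], [24, 36, 0], [4, 0, 2]].
Symmetric row and column elimination reduces A to a congruent diagonal form with pivots 24, 12, 0.
So there are 2 positive, 1 zero pivots.

(2, 0)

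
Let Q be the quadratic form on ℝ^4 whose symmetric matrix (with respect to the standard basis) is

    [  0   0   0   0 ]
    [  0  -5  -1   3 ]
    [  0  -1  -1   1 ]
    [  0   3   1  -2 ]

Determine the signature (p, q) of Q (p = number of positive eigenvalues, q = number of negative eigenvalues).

(0, 2)

Applying the same elementary operations to the rows and columns of A produces a congruent diagonal matrix with entries 0, -5, -4/5, 0.
Counting signs: 2 negative, 2 zero.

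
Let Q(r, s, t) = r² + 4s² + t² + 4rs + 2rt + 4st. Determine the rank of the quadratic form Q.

1

The symmetric matrix is A = [[1, 2, 1], [2, 4, 2], [1, 2, 1]].
Symmetric row and column elimination reduces A to a congruent diagonal form with pivots 1, 0, 0.
Counting signs: 1 positive, 2 zero.
The rank is the number of nonzero pivots: 1.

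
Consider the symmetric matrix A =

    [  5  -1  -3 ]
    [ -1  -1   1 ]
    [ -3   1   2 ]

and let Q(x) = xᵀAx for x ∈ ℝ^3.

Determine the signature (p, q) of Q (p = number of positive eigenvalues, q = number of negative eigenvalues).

(2, 1)

Applying the same elementary operations to the rows and columns of A produces a congruent diagonal matrix with entries 5, -6/5, 1/3.
That gives 2 positive, 1 negative pivots.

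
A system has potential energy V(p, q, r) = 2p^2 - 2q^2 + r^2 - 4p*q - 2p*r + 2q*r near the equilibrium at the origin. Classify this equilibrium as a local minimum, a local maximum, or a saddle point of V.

The Hessian at the origin is H = [[4, -4, -2], [-4, -4, 2], [-2, 2, 2]].
Row-reducing H symmetrically gives the diagonal entries 4, -8, 1.
So there are 2 positive, 1 negative pivots.
H is indefinite, so the origin is a saddle point.

saddle point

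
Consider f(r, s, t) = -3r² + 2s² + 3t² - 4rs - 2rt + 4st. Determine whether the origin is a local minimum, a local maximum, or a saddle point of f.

saddle point

The Hessian at the origin is H = [[-6, -4, -2], [-4, 4, 4], [-2, 4, 6]].
Applying the same elementary operations to the rows and columns of H produces a congruent diagonal matrix with entries -6, 20/3, 12/5.
Counting signs: 2 positive, 1 negative.
H is indefinite, so the origin is a saddle point.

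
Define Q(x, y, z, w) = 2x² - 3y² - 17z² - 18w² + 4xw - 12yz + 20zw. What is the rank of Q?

The associated matrix is A = [[2, 0, 0, 2], [0, -3, -6, 0], [0, -6, -17, 10], [2, 0, 10, -18]].
Row-reducing A symmetrically gives the diagonal entries 2, -3, -5, 0.
Counting signs: 1 positive, 2 negative, 1 zero.
The rank is the number of nonzero pivots: 3.

3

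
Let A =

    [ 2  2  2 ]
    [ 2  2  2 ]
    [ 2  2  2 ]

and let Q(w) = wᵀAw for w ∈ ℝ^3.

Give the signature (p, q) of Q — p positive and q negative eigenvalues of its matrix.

Applying the same elementary operations to the rows and columns of A produces a congruent diagonal matrix with entries 2, 0, 0.
So there are 1 positive, 2 zero pivots.

(1, 0)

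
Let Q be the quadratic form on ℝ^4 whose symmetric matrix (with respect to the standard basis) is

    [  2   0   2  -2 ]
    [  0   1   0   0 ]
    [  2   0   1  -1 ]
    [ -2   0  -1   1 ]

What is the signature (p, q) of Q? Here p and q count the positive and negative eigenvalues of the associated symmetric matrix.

(2, 1)

Congruent diagonalization of A (simultaneous row and column reduction) yields pivots 2, 1, -1, 0.
Counting signs: 2 positive, 1 negative, 1 zero.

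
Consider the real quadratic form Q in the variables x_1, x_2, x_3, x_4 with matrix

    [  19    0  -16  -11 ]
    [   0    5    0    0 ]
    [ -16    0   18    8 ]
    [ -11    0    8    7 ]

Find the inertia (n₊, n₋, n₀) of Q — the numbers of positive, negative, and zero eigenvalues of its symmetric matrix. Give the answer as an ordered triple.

Symmetric row and column elimination reduces A to a congruent diagonal form with pivots 19, 5, 86/19, 12/43.
Counting signs: 4 positive.

(4, 0, 0)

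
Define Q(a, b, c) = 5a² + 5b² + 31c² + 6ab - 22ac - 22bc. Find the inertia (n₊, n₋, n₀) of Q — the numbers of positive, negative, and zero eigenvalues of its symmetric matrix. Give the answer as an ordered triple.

(3, 0, 0)

The symmetric matrix is A = [[5, 3, -11], [3, 5, -11], [-11, -11, 31]].
An LDLᵀ factorisation of A has diagonal entries 5, 16/5, 3/4.
Counting signs: 3 positive.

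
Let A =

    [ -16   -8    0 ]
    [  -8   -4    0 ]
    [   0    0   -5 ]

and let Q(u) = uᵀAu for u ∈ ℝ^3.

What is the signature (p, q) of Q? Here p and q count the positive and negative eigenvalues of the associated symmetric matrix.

(0, 2)

Row-reducing A symmetrically gives the diagonal entries -16, 0, -5.
That gives 2 negative, 1 zero pivots.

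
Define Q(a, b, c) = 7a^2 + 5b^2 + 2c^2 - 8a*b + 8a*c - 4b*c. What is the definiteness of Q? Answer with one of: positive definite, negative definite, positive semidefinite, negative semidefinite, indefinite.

indefinite

Write A = [[7, -4, 4], [-4, 5, -2], [4, -2, 2]].
Symmetric row and column elimination reduces A to a congruent diagonal form with pivots 7, 19/7, -6/19.
So there are 2 positive, 1 negative pivots.
Hence Q is indefinite.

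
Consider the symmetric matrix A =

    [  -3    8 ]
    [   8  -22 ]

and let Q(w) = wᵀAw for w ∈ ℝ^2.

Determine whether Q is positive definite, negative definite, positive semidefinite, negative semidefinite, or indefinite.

negative definite

Leading principal minors: Δ_1 = -3, Δ_2 = 2.
The signs alternate starting with Δ_1 < 0, so by Sylvester's criterion Q is negative definite.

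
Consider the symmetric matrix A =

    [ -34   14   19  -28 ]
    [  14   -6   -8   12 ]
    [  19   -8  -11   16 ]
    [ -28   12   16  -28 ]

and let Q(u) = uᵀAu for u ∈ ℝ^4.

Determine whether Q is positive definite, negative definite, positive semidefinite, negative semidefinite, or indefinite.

negative definite

Applying the same elementary operations to the rows and columns of A produces a congruent diagonal matrix with entries -34, -4/17, -1/4, -4.
That gives 4 negative pivots.
Hence Q is negative definite.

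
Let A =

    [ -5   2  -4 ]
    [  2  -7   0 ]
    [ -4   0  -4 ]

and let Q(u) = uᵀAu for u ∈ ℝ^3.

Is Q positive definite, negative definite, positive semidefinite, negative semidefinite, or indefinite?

Leading principal minors: Δ_1 = -5, Δ_2 = 31, Δ_3 = -12.
The signs alternate starting with Δ_1 < 0, so by Sylvester's criterion Q is negative definite.

negative definite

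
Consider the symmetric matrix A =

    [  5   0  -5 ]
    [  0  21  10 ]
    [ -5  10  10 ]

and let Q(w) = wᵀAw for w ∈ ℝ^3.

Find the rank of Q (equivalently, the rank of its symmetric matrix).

Congruent diagonalization of A (simultaneous row and column reduction) yields pivots 5, 21, 5/21.
That gives 3 positive pivots.
The rank is the number of nonzero pivots: 3.

3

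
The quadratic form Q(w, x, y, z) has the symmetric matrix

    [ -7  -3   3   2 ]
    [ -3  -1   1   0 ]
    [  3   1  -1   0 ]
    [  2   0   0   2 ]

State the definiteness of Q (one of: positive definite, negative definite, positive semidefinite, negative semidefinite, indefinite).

Row-reducing A symmetrically gives the diagonal entries -7, 2/7, 0, 0.
Counting signs: 1 positive, 1 negative, 2 zero.
Hence Q is indefinite.

indefinite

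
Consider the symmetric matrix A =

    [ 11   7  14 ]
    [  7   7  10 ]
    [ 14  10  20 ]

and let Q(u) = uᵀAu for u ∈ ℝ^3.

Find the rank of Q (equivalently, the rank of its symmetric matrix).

3

Applying the same elementary operations to the rows and columns of A produces a congruent diagonal matrix with entries 11, 28/11, 12/7.
So there are 3 positive pivots.
The rank is the number of nonzero pivots: 3.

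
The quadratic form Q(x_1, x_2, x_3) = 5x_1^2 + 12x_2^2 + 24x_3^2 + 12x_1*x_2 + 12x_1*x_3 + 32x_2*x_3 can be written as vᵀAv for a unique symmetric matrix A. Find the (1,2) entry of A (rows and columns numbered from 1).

The coefficient of x_1·x_2 in Q is 12. For a symmetric A this equals A[1,2] + A[2,1] = 2·A[1,2].
So A[1,2] = 12/2 = 6.

6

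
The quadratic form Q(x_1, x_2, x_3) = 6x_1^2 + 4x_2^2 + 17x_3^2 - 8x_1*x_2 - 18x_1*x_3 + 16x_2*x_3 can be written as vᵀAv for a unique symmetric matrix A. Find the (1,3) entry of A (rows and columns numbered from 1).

The coefficient of x_1·x_3 in Q is -18. For a symmetric A this equals A[1,3] + A[3,1] = 2·A[1,3].
So A[1,3] = -18/2 = -9.

-9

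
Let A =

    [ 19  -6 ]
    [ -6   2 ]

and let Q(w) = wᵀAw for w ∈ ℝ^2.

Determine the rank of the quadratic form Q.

2

Row-reducing A symmetrically gives the diagonal entries 19, 2/19.
So there are 2 positive pivots.
The rank is the number of nonzero pivots: 2.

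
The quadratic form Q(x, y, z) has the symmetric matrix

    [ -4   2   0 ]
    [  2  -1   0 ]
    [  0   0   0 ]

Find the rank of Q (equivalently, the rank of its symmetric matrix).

Congruent diagonalization of A (simultaneous row and column reduction) yields pivots -4, 0, 0.
So there are 1 negative, 2 zero pivots.
The rank is the number of nonzero pivots: 1.

1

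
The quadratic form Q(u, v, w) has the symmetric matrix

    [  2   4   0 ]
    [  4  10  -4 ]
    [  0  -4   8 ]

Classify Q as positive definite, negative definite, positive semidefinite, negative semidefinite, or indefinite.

Congruent diagonalization of A (simultaneous row and column reduction) yields pivots 2, 2, 0.
So there are 2 positive, 1 zero pivots.
Hence Q is positive semidefinite.

positive semidefinite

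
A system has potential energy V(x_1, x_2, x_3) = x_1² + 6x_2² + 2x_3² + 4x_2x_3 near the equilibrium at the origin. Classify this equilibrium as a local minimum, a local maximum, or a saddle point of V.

local minimum

The Hessian at the origin is H = [[2, 0, 0], [0, 12, 4], [0, 4, 4]].
Congruent diagonalization of H (simultaneous row and column reduction) yields pivots 2, 12, 8/3.
So there are 3 positive pivots.
H is positive definite, so the origin is a strict local minimum.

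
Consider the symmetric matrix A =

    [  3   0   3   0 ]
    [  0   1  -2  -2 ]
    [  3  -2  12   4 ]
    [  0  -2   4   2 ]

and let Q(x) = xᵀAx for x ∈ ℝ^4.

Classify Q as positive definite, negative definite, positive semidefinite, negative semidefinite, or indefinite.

indefinite

Congruent diagonalization of A (simultaneous row and column reduction) yields pivots 3, 1, 5, -2.
That gives 3 positive, 1 negative pivots.
Hence Q is indefinite.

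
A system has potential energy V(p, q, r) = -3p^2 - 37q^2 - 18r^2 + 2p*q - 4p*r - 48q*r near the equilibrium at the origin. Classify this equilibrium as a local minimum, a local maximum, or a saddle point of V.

local maximum

The Hessian at the origin is H = [[-6, 2, -4], [2, -74, -48], [-4, -48, -36]].
Applying the same elementary operations to the rows and columns of H produces a congruent diagonal matrix with entries -6, -220/3, -8/55.
That gives 3 negative pivots.
H is negative definite, so the origin is a strict local maximum.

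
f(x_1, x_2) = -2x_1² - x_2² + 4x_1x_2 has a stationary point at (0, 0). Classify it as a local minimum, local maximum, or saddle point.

The Hessian at the origin is H = [[-4, 4], [4, -2]].
det H = -4·-2 − (4)² = -8 < 0, so H is indefinite.
Therefore the origin is a saddle point.

saddle point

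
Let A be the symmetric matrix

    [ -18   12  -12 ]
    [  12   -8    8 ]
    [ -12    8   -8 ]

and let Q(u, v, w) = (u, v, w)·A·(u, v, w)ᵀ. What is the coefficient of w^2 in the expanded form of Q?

-8

The coefficient of w^2 is the diagonal entry A[3,3] = -8.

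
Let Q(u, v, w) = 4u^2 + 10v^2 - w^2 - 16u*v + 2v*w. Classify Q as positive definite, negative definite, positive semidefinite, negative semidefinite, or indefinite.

The associated matrix is A = [[4, -8, 0], [-8, 10, 1], [0, 1, -1]].
Symmetric row and column elimination reduces A to a congruent diagonal form with pivots 4, -6, -5/6.
So there are 1 positive, 2 negative pivots.
Hence Q is indefinite.

indefinite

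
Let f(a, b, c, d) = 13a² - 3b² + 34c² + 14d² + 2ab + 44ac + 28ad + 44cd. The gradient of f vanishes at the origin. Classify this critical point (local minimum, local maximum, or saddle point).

saddle point

The Hessian at the origin is H = [[26, 2, 44, 28], [2, -6, 0, 0], [44, 0, 68, 44], [28, 0, 44, 28]].
Congruent diagonalization of H (simultaneous row and column reduction) yields pivots 26, -80/13, -23/5, -8/23.
That gives 1 positive, 3 negative pivots.
H is indefinite, so the origin is a saddle point.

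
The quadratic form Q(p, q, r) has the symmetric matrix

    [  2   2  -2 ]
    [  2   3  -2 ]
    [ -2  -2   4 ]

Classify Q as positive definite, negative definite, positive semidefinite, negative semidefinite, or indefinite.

Symmetric row and column elimination reduces A to a congruent diagonal form with pivots 2, 1, 2.
So there are 3 positive pivots.
Hence Q is positive definite.

positive definite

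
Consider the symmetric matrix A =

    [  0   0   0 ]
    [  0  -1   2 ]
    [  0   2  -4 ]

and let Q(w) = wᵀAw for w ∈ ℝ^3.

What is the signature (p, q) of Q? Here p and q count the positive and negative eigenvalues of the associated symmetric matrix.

(0, 1)

Row-reducing A symmetrically gives the diagonal entries 0, -1, 0.
Counting signs: 1 negative, 2 zero.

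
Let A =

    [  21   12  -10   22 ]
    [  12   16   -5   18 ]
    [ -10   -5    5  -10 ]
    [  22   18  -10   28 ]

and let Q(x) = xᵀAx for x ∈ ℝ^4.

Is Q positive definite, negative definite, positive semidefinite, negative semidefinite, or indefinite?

Row-reducing A symmetrically gives the diagonal entries 21, 64/7, 35/192, 12/7.
Counting signs: 4 positive.
Hence Q is positive definite.

positive definite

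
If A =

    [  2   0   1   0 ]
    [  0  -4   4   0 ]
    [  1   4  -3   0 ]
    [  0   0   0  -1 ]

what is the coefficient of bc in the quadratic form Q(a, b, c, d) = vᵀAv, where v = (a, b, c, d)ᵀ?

The coefficient of bc is A[2,3] + A[3,2] = 2·4 = 8.

8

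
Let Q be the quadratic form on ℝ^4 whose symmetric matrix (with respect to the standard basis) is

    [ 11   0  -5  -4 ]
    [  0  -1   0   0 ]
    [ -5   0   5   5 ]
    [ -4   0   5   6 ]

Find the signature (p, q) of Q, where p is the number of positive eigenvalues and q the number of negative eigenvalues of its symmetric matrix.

(3, 1)

Applying the same elementary operations to the rows and columns of A produces a congruent diagonal matrix with entries 11, -1, 30/11, 5/6.
So there are 3 positive, 1 negative pivots.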